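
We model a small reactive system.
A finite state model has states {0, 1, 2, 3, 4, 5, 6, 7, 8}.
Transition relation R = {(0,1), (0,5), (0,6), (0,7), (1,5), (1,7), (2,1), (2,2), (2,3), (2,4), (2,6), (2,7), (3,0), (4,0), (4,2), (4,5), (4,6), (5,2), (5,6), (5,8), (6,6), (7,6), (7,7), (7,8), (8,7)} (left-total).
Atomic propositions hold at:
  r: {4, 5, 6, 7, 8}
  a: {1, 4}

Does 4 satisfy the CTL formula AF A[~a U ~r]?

No

Sat(~a) = {0, 2, 3, 5, 6, 7, 8}
Sat(~r) = {0, 1, 2, 3}
A[~a U ~r]: least fixpoint, start Z0 = Sat(~r) = {0, 1, 2, 3}, add states in Sat(~a) with every successor in Z. Already a fixed point.
Sat(A[~a U ~r]) = {0, 1, 2, 3}
AF A[~a U ~r]: least fixpoint, start Z0 = {0, 1, 2, 3}, add states with every successor in Z. Already a fixed point.
Sat(AF A[~a U ~r]) = {0, 1, 2, 3}
4 ∉ Sat(AF A[~a U ~r]) = {0, 1, 2, 3}, so the formula does not hold at 4.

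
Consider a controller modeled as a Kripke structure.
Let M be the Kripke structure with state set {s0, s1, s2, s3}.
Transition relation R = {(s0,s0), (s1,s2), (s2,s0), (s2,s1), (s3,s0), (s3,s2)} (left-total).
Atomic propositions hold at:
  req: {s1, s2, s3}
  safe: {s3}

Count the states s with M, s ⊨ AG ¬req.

1

Sat(¬req) = {s0}
AG ¬req: greatest fixpoint, start Z0 = {s0}, keep only states in Sat with every successor in Z. Already a fixed point.
Sat(AG ¬req) = {s0}
|Sat(AG ¬req)| = |{s0}| = 1.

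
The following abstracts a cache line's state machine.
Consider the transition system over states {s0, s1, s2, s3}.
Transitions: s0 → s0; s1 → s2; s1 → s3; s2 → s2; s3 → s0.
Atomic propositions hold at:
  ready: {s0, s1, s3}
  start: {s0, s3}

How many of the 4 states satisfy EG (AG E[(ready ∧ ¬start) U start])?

Sat(¬start) = {s1, s2}
Sat(ready ∧ ¬start) = {s1}
E[(ready ∧ ¬start) U start]: least fixpoint, start Z0 = Sat(start) = {s0, s3}, add states in Sat(ready ∧ ¬start) with some successor in Z. Z1 = {s0, s1, s3}; fixed.
Sat(E[(ready ∧ ¬start) U start]) = {s0, s1, s3}
AG E[(ready ∧ ¬start) U start]: greatest fixpoint, start Z0 = {s0, s1, s3}, keep only states in Sat with every successor in Z. Z1 = {s0, s3}; fixed.
Sat(AG E[(ready ∧ ¬start) U start]) = {s0, s3}
EG (AG E[(ready ∧ ¬start) U start]): greatest fixpoint, start Z0 = {s0, s3}, keep only states in Sat with some successor in Z. Already a fixed point.
Sat(EG (AG E[(ready ∧ ¬start) U start])) = {s0, s3}
|Sat(EG (AG E[(ready ∧ ¬start) U start]))| = |{s0, s3}| = 2.

2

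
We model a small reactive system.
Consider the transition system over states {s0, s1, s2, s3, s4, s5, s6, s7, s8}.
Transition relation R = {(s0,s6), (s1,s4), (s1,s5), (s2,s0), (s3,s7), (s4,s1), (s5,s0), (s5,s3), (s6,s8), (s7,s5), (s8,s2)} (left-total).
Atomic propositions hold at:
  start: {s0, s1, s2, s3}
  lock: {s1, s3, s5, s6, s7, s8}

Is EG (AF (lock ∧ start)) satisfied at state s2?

Sat(lock ∧ start) = {s1, s3}
AF (lock ∧ start): least fixpoint, start Z0 = {s1, s3}, add states with every successor in Z. Z1 = {s1, s3, s4}; fixed.
Sat(AF (lock ∧ start)) = {s1, s3, s4}
EG (AF (lock ∧ start)): greatest fixpoint, start Z0 = {s1, s3, s4}, keep only states in Sat with some successor in Z. Z1 = {s1, s4}; fixed.
Sat(EG (AF (lock ∧ start))) = {s1, s4}
s2 ∉ Sat(EG (AF (lock ∧ start))) = {s1, s4}, so the formula does not hold at s2.

No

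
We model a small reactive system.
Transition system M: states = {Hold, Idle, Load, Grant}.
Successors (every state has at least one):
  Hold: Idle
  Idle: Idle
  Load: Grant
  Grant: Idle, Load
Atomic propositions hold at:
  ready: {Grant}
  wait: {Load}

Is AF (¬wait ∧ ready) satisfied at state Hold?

No

Sat(¬wait) = {Hold, Idle, Grant}
Sat(¬wait ∧ ready) = {Grant}
AF (¬wait ∧ ready): least fixpoint, start Z0 = {Grant}, add states with every successor in Z. Z1 = {Load, Grant}; fixed.
Sat(AF (¬wait ∧ ready)) = {Load, Grant}
Hold ∉ Sat(AF (¬wait ∧ ready)) = {Load, Grant}, so the formula does not hold at Hold.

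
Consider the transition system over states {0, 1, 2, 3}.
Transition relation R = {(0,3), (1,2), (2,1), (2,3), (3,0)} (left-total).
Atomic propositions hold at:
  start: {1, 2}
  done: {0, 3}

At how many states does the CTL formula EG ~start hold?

Sat(~start) = {0, 3}
EG ~start: greatest fixpoint, start Z0 = {0, 3}, keep only states in Sat with some successor in Z. Already a fixed point.
Sat(EG ~start) = {0, 3}
|Sat(EG ~start)| = |{0, 3}| = 2.

2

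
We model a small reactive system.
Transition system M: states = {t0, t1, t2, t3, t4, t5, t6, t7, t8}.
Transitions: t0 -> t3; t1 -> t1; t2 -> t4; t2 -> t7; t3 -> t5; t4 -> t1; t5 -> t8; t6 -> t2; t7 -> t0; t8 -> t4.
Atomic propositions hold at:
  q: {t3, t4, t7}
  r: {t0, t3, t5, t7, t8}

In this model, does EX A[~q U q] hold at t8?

Yes

Sat(~q) = {t0, t1, t2, t5, t6, t8}
A[~q U q]: least fixpoint, start Z0 = Sat(q) = {t3, t4, t7}, add states in Sat(~q) with every successor in Z. Z1 = {t0, t2, t3, t4, t7, t8}; Z2 = {t0, t2, t3, t4, t5, t6, t7, t8}; fixed.
Sat(A[~q U q]) = {t0, t2, t3, t4, t5, t6, t7, t8}
Sat(EX A[~q U q]) = {s : some successor in {t0, t2, t3, t4, t5, t6, t7, t8}} = {t0, t2, t3, t5, t6, t7, t8}
t8 ∈ Sat(EX A[~q U q]) = {t0, t2, t3, t5, t6, t7, t8}, so the formula holds at t8.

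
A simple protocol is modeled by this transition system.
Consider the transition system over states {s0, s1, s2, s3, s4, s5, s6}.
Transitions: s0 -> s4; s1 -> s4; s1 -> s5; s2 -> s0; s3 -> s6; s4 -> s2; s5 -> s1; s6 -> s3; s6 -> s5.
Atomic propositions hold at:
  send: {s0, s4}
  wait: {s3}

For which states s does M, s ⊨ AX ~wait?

Sat(~wait) = {s0, s1, s2, s4, s5, s6}
Sat(AX ~wait) = {s : every successor in {s0, s1, s2, s4, s5, s6}} = {s0, s1, s2, s3, s4, s5}

{s0, s1, s2, s3, s4, s5}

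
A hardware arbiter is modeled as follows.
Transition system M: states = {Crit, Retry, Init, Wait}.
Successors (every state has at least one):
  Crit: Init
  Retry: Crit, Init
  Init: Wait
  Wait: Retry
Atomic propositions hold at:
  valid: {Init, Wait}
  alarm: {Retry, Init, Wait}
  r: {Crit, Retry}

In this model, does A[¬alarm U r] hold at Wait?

No

Sat(¬alarm) = {Crit}
A[¬alarm U r]: least fixpoint, start Z0 = Sat(r) = {Crit, Retry}, add states in Sat(¬alarm) with every successor in Z. Already a fixed point.
Sat(A[¬alarm U r]) = {Crit, Retry}
Wait ∉ Sat(A[¬alarm U r]) = {Crit, Retry}, so the formula does not hold at Wait.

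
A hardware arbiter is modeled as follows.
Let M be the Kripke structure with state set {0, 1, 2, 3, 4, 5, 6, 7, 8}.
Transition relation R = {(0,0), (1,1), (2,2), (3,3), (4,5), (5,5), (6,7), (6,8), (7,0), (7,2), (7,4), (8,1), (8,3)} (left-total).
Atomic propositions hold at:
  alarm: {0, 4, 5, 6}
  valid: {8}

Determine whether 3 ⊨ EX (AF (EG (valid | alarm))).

No

Sat(valid | alarm) = {0, 4, 5, 6, 8}
EG (valid | alarm): greatest fixpoint, start Z0 = {0, 4, 5, 6, 8}, keep only states in Sat with some successor in Z. Z1 = {0, 4, 5, 6}; Z2 = {0, 4, 5}; fixed.
Sat(EG (valid | alarm)) = {0, 4, 5}
AF (EG (valid | alarm)): least fixpoint, start Z0 = {0, 4, 5}, add states with every successor in Z. Already a fixed point.
Sat(AF (EG (valid | alarm))) = {0, 4, 5}
Sat(EX (AF (EG (valid | alarm)))) = {s : some successor in {0, 4, 5}} = {0, 4, 5, 7}
3 ∉ Sat(EX (AF (EG (valid | alarm)))) = {0, 4, 5, 7}, so the formula does not hold at 3.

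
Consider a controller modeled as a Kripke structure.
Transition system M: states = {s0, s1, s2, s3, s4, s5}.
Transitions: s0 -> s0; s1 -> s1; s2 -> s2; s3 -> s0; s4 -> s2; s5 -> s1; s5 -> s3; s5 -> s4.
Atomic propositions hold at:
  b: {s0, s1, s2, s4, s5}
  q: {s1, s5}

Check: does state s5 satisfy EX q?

Yes

Sat(EX q) = {s : some successor in {s1, s5}} = {s1, s5}
s5 ∈ Sat(EX q) = {s1, s5}, so the formula holds at s5.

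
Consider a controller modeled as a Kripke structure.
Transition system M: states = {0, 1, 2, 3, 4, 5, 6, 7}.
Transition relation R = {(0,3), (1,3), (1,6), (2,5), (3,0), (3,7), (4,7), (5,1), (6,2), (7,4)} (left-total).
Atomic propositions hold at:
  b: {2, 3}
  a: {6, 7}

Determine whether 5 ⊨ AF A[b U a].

A[b U a]: least fixpoint, start Z0 = Sat(a) = {6, 7}, add states in Sat(b) with every successor in Z. Already a fixed point.
Sat(A[b U a]) = {6, 7}
AF A[b U a]: least fixpoint, start Z0 = {6, 7}, add states with every successor in Z. Z1 = {4, 6, 7}; fixed.
Sat(AF A[b U a]) = {4, 6, 7}
5 ∉ Sat(AF A[b U a]) = {4, 6, 7}, so the formula does not hold at 5.

No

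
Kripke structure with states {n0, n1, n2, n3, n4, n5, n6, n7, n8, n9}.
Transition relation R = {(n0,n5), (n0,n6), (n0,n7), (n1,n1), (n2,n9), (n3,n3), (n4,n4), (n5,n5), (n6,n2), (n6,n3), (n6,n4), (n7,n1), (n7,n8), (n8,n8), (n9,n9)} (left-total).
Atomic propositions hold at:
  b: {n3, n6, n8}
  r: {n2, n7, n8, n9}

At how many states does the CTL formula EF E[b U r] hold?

6

E[b U r]: least fixpoint, start Z0 = Sat(r) = {n2, n7, n8, n9}, add states in Sat(b) with some successor in Z. Z1 = {n2, n6, n7, n8, n9}; fixed.
Sat(E[b U r]) = {n2, n6, n7, n8, n9}
EF E[b U r]: least fixpoint, start Z0 = {n2, n6, n7, n8, n9}, add states with some successor in Z. Z1 = {n0, n2, n6, n7, n8, n9}; fixed.
Sat(EF E[b U r]) = {n0, n2, n6, n7, n8, n9}
|Sat(EF E[b U r])| = |{n0, n2, n6, n7, n8, n9}| = 6.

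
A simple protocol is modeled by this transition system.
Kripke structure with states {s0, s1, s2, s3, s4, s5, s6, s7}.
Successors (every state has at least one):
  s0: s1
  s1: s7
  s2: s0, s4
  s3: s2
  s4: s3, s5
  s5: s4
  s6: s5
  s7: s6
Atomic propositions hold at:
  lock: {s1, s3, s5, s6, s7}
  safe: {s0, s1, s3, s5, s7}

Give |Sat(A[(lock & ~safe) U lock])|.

5

Sat(~safe) = {s2, s4, s6}
Sat(lock & ~safe) = {s6}
A[(lock & ~safe) U lock]: least fixpoint, start Z0 = Sat(lock) = {s1, s3, s5, s6, s7}, add states in Sat(lock & ~safe) with every successor in Z. Already a fixed point.
Sat(A[(lock & ~safe) U lock]) = {s1, s3, s5, s6, s7}
|Sat(A[(lock & ~safe) U lock])| = |{s1, s3, s5, s6, s7}| = 5.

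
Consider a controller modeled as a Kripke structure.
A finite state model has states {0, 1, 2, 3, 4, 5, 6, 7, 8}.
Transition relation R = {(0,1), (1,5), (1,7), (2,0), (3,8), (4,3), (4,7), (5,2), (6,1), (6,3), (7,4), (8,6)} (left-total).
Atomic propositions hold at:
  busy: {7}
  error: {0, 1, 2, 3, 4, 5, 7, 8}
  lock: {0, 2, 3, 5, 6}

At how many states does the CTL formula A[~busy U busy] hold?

1

Sat(~busy) = {0, 1, 2, 3, 4, 5, 6, 8}
A[~busy U busy]: least fixpoint, start Z0 = Sat(busy) = {7}, add states in Sat(~busy) with every successor in Z. Already a fixed point.
Sat(A[~busy U busy]) = {7}
|Sat(A[~busy U busy])| = |{7}| = 1.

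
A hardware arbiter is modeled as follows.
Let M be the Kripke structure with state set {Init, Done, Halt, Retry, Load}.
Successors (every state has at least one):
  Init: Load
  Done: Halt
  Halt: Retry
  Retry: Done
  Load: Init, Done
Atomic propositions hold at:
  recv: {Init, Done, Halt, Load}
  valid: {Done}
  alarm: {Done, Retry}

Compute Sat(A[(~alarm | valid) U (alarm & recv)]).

{Done}

Sat(~alarm) = {Init, Halt, Load}
Sat(~alarm | valid) = {Init, Done, Halt, Load}
Sat(alarm & recv) = {Done}
A[(~alarm | valid) U (alarm & recv)]: least fixpoint, start Z0 = Sat((alarm & recv)) = {Done}, add states in Sat(~alarm | valid) with every successor in Z. Already a fixed point.
Sat(A[(~alarm | valid) U (alarm & recv)]) = {Done}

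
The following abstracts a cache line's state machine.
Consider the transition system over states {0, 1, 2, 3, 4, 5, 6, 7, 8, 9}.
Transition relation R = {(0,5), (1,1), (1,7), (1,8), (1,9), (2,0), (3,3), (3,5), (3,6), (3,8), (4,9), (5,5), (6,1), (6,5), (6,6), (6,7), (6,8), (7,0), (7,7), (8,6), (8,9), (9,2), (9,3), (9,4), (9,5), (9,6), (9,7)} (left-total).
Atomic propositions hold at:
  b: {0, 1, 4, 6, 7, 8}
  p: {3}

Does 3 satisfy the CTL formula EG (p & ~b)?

Sat(~b) = {2, 3, 5, 9}
Sat(p & ~b) = {3}
EG (p & ~b): greatest fixpoint, start Z0 = {3}, keep only states in Sat with some successor in Z. Already a fixed point.
Sat(EG (p & ~b)) = {3}
3 ∈ Sat(EG (p & ~b)) = {3}, so the formula holds at 3.

Yes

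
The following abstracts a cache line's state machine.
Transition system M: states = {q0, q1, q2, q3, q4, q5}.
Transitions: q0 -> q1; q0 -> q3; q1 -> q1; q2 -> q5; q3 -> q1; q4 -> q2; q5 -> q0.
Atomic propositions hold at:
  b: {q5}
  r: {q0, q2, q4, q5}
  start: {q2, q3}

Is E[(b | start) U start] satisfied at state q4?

No

Sat(b | start) = {q2, q3, q5}
E[(b | start) U start]: least fixpoint, start Z0 = Sat(start) = {q2, q3}, add states in Sat(b | start) with some successor in Z. Already a fixed point.
Sat(E[(b | start) U start]) = {q2, q3}
q4 ∉ Sat(E[(b | start) U start]) = {q2, q3}, so the formula does not hold at q4.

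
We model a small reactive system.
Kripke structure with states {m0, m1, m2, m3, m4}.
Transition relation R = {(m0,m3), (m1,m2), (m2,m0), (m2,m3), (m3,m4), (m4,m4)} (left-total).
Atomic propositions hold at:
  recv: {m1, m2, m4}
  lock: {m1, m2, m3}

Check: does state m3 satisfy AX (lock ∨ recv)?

Sat(lock ∨ recv) = {m1, m2, m3, m4}
Sat(AX (lock ∨ recv)) = {s : every successor in {m1, m2, m3, m4}} = {m0, m1, m3, m4}
m3 ∈ Sat(AX (lock ∨ recv)) = {m0, m1, m3, m4}, so the formula holds at m3.

Yes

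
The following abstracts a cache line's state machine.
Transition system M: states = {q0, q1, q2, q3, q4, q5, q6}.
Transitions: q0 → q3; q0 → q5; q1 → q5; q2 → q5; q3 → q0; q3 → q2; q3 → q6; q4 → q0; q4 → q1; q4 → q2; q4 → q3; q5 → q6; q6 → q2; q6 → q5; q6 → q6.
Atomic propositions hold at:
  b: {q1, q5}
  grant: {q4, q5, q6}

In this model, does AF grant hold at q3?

AF grant: least fixpoint, start Z0 = {q4, q5, q6}, add states with every successor in Z. Z1 = {q1, q2, q4, q5, q6}; fixed.
Sat(AF grant) = {q1, q2, q4, q5, q6}
q3 ∉ Sat(AF grant) = {q1, q2, q4, q5, q6}, so the formula does not hold at q3.

No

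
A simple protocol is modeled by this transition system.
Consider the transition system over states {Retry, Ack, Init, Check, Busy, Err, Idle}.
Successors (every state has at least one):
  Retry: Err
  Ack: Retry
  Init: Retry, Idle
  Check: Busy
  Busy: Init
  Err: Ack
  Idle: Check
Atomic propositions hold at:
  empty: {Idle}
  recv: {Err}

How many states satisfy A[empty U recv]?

A[empty U recv]: least fixpoint, start Z0 = Sat(recv) = {Err}, add states in Sat(empty) with every successor in Z. Already a fixed point.
Sat(A[empty U recv]) = {Err}
|Sat(A[empty U recv])| = |{Err}| = 1.

1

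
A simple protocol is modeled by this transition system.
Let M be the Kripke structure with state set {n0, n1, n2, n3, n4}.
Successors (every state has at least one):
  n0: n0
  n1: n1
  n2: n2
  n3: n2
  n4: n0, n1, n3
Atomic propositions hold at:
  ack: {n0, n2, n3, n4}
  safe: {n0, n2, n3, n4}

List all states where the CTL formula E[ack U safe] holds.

E[ack U safe]: least fixpoint, start Z0 = Sat(safe) = {n0, n2, n3, n4}, add states in Sat(ack) with some successor in Z. Already a fixed point.
Sat(E[ack U safe]) = {n0, n2, n3, n4}

{n0, n2, n3, n4}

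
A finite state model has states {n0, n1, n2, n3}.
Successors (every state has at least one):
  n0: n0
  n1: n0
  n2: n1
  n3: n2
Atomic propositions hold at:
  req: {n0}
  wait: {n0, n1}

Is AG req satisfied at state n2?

AG req: greatest fixpoint, start Z0 = {n0}, keep only states in Sat with every successor in Z. Already a fixed point.
Sat(AG req) = {n0}
n2 ∉ Sat(AG req) = {n0}, so the formula does not hold at n2.

No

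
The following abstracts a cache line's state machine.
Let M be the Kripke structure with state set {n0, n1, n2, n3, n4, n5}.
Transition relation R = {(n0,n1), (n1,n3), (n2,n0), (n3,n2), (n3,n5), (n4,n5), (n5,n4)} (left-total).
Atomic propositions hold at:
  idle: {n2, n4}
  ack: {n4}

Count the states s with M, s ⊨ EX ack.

Sat(EX ack) = {s : some successor in {n4}} = {n5}
|Sat(EX ack)| = |{n5}| = 1.

1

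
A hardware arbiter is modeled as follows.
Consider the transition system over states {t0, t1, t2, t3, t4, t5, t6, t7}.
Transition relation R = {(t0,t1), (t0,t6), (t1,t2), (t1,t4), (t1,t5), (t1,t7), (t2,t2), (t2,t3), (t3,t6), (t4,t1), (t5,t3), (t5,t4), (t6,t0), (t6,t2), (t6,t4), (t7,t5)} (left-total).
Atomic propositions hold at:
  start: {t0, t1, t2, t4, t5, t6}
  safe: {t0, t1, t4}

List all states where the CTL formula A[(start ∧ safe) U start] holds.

{t0, t1, t2, t4, t5, t6}

Sat(start ∧ safe) = {t0, t1, t4}
A[(start ∧ safe) U start]: least fixpoint, start Z0 = Sat(start) = {t0, t1, t2, t4, t5, t6}, add states in Sat(start ∧ safe) with every successor in Z. Already a fixed point.
Sat(A[(start ∧ safe) U start]) = {t0, t1, t2, t4, t5, t6}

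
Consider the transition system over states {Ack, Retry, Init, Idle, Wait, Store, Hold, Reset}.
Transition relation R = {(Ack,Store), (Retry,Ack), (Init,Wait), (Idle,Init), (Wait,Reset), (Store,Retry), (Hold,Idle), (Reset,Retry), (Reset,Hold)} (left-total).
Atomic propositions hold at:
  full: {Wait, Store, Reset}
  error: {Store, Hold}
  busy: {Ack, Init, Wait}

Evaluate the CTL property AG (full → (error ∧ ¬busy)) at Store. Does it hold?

Sat(¬busy) = {Retry, Idle, Store, Hold, Reset}
Sat(error ∧ ¬busy) = {Store, Hold}
Sat(full → (error ∧ ¬busy)) = {Ack, Retry, Init, Idle, Store, Hold}
AG (full → (error ∧ ¬busy)): greatest fixpoint, start Z0 = {Ack, Retry, Init, Idle, Store, Hold}, keep only states in Sat with every successor in Z. Z1 = {Ack, Retry, Idle, Store, Hold}; Z2 = {Ack, Retry, Store, Hold}; Z3 = {Ack, Retry, Store}; fixed.
Sat(AG (full → (error ∧ ¬busy))) = {Ack, Retry, Store}
Store ∈ Sat(AG (full → (error ∧ ¬busy))) = {Ack, Retry, Store}, so the formula holds at Store.

Yes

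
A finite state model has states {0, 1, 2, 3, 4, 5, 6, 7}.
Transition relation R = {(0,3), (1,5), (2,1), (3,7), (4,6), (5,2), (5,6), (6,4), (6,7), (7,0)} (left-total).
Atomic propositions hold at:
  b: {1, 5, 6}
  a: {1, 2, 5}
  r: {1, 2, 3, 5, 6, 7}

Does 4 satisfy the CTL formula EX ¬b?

Sat(¬b) = {0, 2, 3, 4, 7}
Sat(EX ¬b) = {s : some successor in {0, 2, 3, 4, 7}} = {0, 3, 5, 6, 7}
4 ∉ Sat(EX ¬b) = {0, 3, 5, 6, 7}, so the formula does not hold at 4.

No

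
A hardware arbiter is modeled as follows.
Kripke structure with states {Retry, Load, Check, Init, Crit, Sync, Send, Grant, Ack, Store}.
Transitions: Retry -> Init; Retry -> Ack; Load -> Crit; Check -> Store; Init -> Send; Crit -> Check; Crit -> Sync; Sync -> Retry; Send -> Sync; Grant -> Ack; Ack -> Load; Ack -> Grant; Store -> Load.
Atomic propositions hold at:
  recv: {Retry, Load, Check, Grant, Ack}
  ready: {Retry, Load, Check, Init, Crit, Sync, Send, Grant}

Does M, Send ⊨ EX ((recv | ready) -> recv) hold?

Sat(recv | ready) = {Retry, Load, Check, Init, Crit, Sync, Send, Grant, Ack}
Sat((recv | ready) -> recv) = {Retry, Load, Check, Grant, Ack, Store}
Sat(EX ((recv | ready) -> recv)) = {s : some successor in {Retry, Load, Check, Grant, Ack, Store}} = {Retry, Check, Crit, Sync, Grant, Ack, Store}
Send ∉ Sat(EX ((recv | ready) -> recv)) = {Retry, Check, Crit, Sync, Grant, Ack, Store}, so the formula does not hold at Send.

No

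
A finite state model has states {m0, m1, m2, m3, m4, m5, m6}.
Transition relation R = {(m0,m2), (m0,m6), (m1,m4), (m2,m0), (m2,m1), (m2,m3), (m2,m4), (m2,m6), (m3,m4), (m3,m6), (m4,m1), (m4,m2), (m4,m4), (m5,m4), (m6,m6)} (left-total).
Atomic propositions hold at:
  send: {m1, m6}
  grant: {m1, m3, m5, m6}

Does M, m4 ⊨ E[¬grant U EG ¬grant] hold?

Yes

Sat(¬grant) = {m0, m2, m4}
EG ¬grant: greatest fixpoint, start Z0 = {m0, m2, m4}, keep only states in Sat with some successor in Z. Already a fixed point.
Sat(EG ¬grant) = {m0, m2, m4}
E[¬grant U EG ¬grant]: least fixpoint, start Z0 = Sat(EG ¬grant) = {m0, m2, m4}, add states in Sat(¬grant) with some successor in Z. Already a fixed point.
Sat(E[¬grant U EG ¬grant]) = {m0, m2, m4}
m4 ∈ Sat(E[¬grant U EG ¬grant]) = {m0, m2, m4}, so the formula holds at m4.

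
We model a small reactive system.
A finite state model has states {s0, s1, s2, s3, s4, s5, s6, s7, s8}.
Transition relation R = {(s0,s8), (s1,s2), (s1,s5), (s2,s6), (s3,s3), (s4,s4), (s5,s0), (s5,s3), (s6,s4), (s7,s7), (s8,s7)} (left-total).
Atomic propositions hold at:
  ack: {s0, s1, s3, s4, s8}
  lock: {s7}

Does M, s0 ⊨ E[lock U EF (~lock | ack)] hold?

Sat(~lock) = {s0, s1, s2, s3, s4, s5, s6, s8}
Sat(~lock | ack) = {s0, s1, s2, s3, s4, s5, s6, s8}
EF (~lock | ack): least fixpoint, start Z0 = {s0, s1, s2, s3, s4, s5, s6, s8}, add states with some successor in Z. Already a fixed point.
Sat(EF (~lock | ack)) = {s0, s1, s2, s3, s4, s5, s6, s8}
E[lock U EF (~lock | ack)]: least fixpoint, start Z0 = Sat(EF (~lock | ack)) = {s0, s1, s2, s3, s4, s5, s6, s8}, add states in Sat(lock) with some successor in Z. Already a fixed point.
Sat(E[lock U EF (~lock | ack)]) = {s0, s1, s2, s3, s4, s5, s6, s8}
s0 ∈ Sat(E[lock U EF (~lock | ack)]) = {s0, s1, s2, s3, s4, s5, s6, s8}, so the formula holds at s0.

Yes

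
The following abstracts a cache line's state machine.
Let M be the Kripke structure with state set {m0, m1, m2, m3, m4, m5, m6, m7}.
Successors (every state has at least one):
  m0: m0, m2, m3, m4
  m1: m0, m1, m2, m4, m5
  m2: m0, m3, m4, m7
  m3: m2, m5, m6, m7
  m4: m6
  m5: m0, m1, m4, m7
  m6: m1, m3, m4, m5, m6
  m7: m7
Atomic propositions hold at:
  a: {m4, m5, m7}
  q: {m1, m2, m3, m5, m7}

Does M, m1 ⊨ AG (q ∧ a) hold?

No

Sat(q ∧ a) = {m5, m7}
AG (q ∧ a): greatest fixpoint, start Z0 = {m5, m7}, keep only states in Sat with every successor in Z. Z1 = {m7}; fixed.
Sat(AG (q ∧ a)) = {m7}
m1 ∉ Sat(AG (q ∧ a)) = {m7}, so the formula does not hold at m1.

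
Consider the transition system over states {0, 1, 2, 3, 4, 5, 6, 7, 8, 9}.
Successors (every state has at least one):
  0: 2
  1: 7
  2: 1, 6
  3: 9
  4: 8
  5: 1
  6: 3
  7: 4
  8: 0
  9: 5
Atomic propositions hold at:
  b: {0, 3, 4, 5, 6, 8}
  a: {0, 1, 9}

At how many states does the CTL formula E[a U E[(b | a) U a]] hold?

8

Sat(b | a) = {0, 1, 3, 4, 5, 6, 8, 9}
E[(b | a) U a]: least fixpoint, start Z0 = Sat(a) = {0, 1, 9}, add states in Sat(b | a) with some successor in Z. Z1 = {0, 1, 3, 5, 8, 9}; Z2 = {0, 1, 3, 4, 5, 6, 8, 9}; fixed.
Sat(E[(b | a) U a]) = {0, 1, 3, 4, 5, 6, 8, 9}
E[a U E[(b | a) U a]]: least fixpoint, start Z0 = Sat(E[(b | a) U a]) = {0, 1, 3, 4, 5, 6, 8, 9}, add states in Sat(a) with some successor in Z. Already a fixed point.
Sat(E[a U E[(b | a) U a]]) = {0, 1, 3, 4, 5, 6, 8, 9}
|Sat(E[a U E[(b | a) U a]])| = |{0, 1, 3, 4, 5, 6, 8, 9}| = 8.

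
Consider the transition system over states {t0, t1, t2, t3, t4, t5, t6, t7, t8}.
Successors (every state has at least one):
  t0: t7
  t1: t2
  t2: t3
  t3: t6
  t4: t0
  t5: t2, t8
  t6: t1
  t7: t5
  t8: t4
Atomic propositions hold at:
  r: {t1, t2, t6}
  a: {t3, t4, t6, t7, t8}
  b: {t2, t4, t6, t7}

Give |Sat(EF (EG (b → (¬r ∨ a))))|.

Sat(¬r) = {t0, t3, t4, t5, t7, t8}
Sat(¬r ∨ a) = {t0, t3, t4, t5, t6, t7, t8}
Sat(b → (¬r ∨ a)) = {t0, t1, t3, t4, t5, t6, t7, t8}
EG (b → (¬r ∨ a)): greatest fixpoint, start Z0 = {t0, t1, t3, t4, t5, t6, t7, t8}, keep only states in Sat with some successor in Z. Z1 = {t0, t3, t4, t5, t6, t7, t8}; Z2 = {t0, t3, t4, t5, t7, t8}; Z3 = {t0, t4, t5, t7, t8}; fixed.
Sat(EG (b → (¬r ∨ a))) = {t0, t4, t5, t7, t8}
EF (EG (b → (¬r ∨ a))): least fixpoint, start Z0 = {t0, t4, t5, t7, t8}, add states with some successor in Z. Already a fixed point.
Sat(EF (EG (b → (¬r ∨ a)))) = {t0, t4, t5, t7, t8}
|Sat(EF (EG (b → (¬r ∨ a))))| = |{t0, t4, t5, t7, t8}| = 5.

5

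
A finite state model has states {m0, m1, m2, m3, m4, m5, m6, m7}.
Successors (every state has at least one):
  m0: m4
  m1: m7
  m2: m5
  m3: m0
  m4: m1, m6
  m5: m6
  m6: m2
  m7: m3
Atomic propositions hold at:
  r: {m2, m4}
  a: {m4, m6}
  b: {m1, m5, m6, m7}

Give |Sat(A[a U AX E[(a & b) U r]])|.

3

Sat(a & b) = {m6}
E[(a & b) U r]: least fixpoint, start Z0 = Sat(r) = {m2, m4}, add states in Sat(a & b) with some successor in Z. Z1 = {m2, m4, m6}; fixed.
Sat(E[(a & b) U r]) = {m2, m4, m6}
Sat(AX E[(a & b) U r]) = {s : every successor in {m2, m4, m6}} = {m0, m5, m6}
A[a U AX E[(a & b) U r]]: least fixpoint, start Z0 = Sat(AX E[(a & b) U r]) = {m0, m5, m6}, add states in Sat(a) with every successor in Z. Already a fixed point.
Sat(A[a U AX E[(a & b) U r]]) = {m0, m5, m6}
|Sat(A[a U AX E[(a & b) U r]])| = |{m0, m5, m6}| = 3.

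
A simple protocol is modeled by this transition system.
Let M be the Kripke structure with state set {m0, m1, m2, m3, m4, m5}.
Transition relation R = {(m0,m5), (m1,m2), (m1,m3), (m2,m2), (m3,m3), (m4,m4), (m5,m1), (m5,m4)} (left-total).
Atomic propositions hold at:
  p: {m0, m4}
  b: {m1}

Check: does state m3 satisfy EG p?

EG p: greatest fixpoint, start Z0 = {m0, m4}, keep only states in Sat with some successor in Z. Z1 = {m4}; fixed.
Sat(EG p) = {m4}
m3 ∉ Sat(EG p) = {m4}, so the formula does not hold at m3.

No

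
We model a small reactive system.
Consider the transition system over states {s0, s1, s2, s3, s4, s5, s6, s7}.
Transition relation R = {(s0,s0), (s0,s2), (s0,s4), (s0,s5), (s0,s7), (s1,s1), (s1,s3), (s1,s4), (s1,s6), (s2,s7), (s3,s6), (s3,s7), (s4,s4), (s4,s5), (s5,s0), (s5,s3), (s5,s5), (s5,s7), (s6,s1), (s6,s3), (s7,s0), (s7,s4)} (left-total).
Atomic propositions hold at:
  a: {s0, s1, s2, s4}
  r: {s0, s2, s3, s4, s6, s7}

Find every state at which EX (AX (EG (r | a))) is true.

Sat(r | a) = {s0, s1, s2, s3, s4, s6, s7}
EG (r | a): greatest fixpoint, start Z0 = {s0, s1, s2, s3, s4, s6, s7}, keep only states in Sat with some successor in Z. Already a fixed point.
Sat(EG (r | a)) = {s0, s1, s2, s3, s4, s6, s7}
Sat(AX (EG (r | a))) = {s : every successor in {s0, s1, s2, s3, s4, s6, s7}} = {s1, s2, s3, s6, s7}
Sat(EX (AX (EG (r | a)))) = {s : some successor in {s1, s2, s3, s6, s7}} = {s0, s1, s2, s3, s5, s6}

{s0, s1, s2, s3, s5, s6}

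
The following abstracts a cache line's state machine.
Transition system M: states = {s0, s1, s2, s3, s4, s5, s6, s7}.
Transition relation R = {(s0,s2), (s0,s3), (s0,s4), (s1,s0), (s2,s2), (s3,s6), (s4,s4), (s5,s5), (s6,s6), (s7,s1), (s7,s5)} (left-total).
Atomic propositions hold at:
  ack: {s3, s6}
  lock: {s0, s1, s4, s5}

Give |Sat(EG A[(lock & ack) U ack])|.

2

Sat(lock & ack) = ∅
A[(lock & ack) U ack]: least fixpoint, start Z0 = Sat(ack) = {s3, s6}, add states in Sat(lock & ack) with every successor in Z. Already a fixed point.
Sat(A[(lock & ack) U ack]) = {s3, s6}
EG A[(lock & ack) U ack]: greatest fixpoint, start Z0 = {s3, s6}, keep only states in Sat with some successor in Z. Already a fixed point.
Sat(EG A[(lock & ack) U ack]) = {s3, s6}
|Sat(EG A[(lock & ack) U ack])| = |{s3, s6}| = 2.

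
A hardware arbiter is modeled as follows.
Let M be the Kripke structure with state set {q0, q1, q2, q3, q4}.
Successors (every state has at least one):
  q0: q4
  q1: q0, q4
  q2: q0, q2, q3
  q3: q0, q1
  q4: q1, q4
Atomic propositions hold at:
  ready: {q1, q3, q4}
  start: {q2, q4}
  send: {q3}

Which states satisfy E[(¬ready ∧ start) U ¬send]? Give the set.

Sat(¬ready) = {q0, q2}
Sat(¬ready ∧ start) = {q2}
Sat(¬send) = {q0, q1, q2, q4}
E[(¬ready ∧ start) U ¬send]: least fixpoint, start Z0 = Sat(¬send) = {q0, q1, q2, q4}, add states in Sat(¬ready ∧ start) with some successor in Z. Already a fixed point.
Sat(E[(¬ready ∧ start) U ¬send]) = {q0, q1, q2, q4}

{q0, q1, q2, q4}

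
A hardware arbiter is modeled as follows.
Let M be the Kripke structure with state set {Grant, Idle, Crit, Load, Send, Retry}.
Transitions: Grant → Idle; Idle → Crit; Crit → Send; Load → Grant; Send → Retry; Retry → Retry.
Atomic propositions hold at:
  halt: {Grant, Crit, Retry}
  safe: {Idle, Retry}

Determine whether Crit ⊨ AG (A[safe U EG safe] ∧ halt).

No

EG safe: greatest fixpoint, start Z0 = {Idle, Retry}, keep only states in Sat with some successor in Z. Z1 = {Retry}; fixed.
Sat(EG safe) = {Retry}
A[safe U EG safe]: least fixpoint, start Z0 = Sat(EG safe) = {Retry}, add states in Sat(safe) with every successor in Z. Already a fixed point.
Sat(A[safe U EG safe]) = {Retry}
Sat(A[safe U EG safe] ∧ halt) = {Retry}
AG (A[safe U EG safe] ∧ halt): greatest fixpoint, start Z0 = {Retry}, keep only states in Sat with every successor in Z. Already a fixed point.
Sat(AG (A[safe U EG safe] ∧ halt)) = {Retry}
Crit ∉ Sat(AG (A[safe U EG safe] ∧ halt)) = {Retry}, so the formula does not hold at Crit.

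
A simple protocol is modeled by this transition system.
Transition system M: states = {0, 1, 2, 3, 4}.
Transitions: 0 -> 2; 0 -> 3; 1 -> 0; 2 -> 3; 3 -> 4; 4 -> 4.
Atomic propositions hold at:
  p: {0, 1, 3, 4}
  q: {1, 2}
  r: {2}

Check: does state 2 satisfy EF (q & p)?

No

Sat(q & p) = {1}
EF (q & p): least fixpoint, start Z0 = {1}, add states with some successor in Z. Already a fixed point.
Sat(EF (q & p)) = {1}
2 ∉ Sat(EF (q & p)) = {1}, so the formula does not hold at 2.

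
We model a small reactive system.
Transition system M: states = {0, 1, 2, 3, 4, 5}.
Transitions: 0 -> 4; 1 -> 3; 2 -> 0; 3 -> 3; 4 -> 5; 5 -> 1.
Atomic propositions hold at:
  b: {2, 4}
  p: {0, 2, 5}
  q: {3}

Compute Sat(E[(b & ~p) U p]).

Sat(~p) = {1, 3, 4}
Sat(b & ~p) = {4}
E[(b & ~p) U p]: least fixpoint, start Z0 = Sat(p) = {0, 2, 5}, add states in Sat(b & ~p) with some successor in Z. Z1 = {0, 2, 4, 5}; fixed.
Sat(E[(b & ~p) U p]) = {0, 2, 4, 5}

{0, 2, 4, 5}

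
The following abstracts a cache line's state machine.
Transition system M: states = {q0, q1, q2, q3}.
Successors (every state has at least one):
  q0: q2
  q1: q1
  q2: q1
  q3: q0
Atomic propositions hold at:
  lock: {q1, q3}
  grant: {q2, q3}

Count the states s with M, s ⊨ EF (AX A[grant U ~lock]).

Sat(~lock) = {q0, q2}
A[grant U ~lock]: least fixpoint, start Z0 = Sat(~lock) = {q0, q2}, add states in Sat(grant) with every successor in Z. Z1 = {q0, q2, q3}; fixed.
Sat(A[grant U ~lock]) = {q0, q2, q3}
Sat(AX A[grant U ~lock]) = {s : every successor in {q0, q2, q3}} = {q0, q3}
EF (AX A[grant U ~lock]): least fixpoint, start Z0 = {q0, q3}, add states with some successor in Z. Already a fixed point.
Sat(EF (AX A[grant U ~lock])) = {q0, q3}
|Sat(EF (AX A[grant U ~lock]))| = |{q0, q3}| = 2.

2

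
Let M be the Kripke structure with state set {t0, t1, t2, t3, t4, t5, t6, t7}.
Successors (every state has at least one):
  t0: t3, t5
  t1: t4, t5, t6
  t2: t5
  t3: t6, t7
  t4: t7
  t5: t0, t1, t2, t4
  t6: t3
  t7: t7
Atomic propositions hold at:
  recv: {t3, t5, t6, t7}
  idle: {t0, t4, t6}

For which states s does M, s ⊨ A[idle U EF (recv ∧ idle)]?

{t0, t1, t2, t3, t5, t6}

Sat(recv ∧ idle) = {t6}
EF (recv ∧ idle): least fixpoint, start Z0 = {t6}, add states with some successor in Z. Z1 = {t1, t3, t6}; Z2 = {t0, t1, t3, t5, t6}; Z3 = {t0, t1, t2, t3, t5, t6}; fixed.
Sat(EF (recv ∧ idle)) = {t0, t1, t2, t3, t5, t6}
A[idle U EF (recv ∧ idle)]: least fixpoint, start Z0 = Sat(EF (recv ∧ idle)) = {t0, t1, t2, t3, t5, t6}, add states in Sat(idle) with every successor in Z. Already a fixed point.
Sat(A[idle U EF (recv ∧ idle)]) = {t0, t1, t2, t3, t5, t6}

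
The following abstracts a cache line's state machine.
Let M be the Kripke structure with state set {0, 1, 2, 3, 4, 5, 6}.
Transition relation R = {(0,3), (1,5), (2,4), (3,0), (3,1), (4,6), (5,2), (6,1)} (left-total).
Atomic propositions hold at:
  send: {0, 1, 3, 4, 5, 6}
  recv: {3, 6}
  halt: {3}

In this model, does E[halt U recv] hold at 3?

Yes

E[halt U recv]: least fixpoint, start Z0 = Sat(recv) = {3, 6}, add states in Sat(halt) with some successor in Z. Already a fixed point.
Sat(E[halt U recv]) = {3, 6}
3 ∈ Sat(E[halt U recv]) = {3, 6}, so the formula holds at 3.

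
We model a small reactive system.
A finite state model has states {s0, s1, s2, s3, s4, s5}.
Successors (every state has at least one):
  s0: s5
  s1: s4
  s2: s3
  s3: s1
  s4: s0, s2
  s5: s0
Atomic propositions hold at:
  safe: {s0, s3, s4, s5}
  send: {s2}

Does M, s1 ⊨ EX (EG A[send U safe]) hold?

A[send U safe]: least fixpoint, start Z0 = Sat(safe) = {s0, s3, s4, s5}, add states in Sat(send) with every successor in Z. Z1 = {s0, s2, s3, s4, s5}; fixed.
Sat(A[send U safe]) = {s0, s2, s3, s4, s5}
EG A[send U safe]: greatest fixpoint, start Z0 = {s0, s2, s3, s4, s5}, keep only states in Sat with some successor in Z. Z1 = {s0, s2, s4, s5}; Z2 = {s0, s4, s5}; fixed.
Sat(EG A[send U safe]) = {s0, s4, s5}
Sat(EX (EG A[send U safe])) = {s : some successor in {s0, s4, s5}} = {s0, s1, s4, s5}
s1 ∈ Sat(EX (EG A[send U safe])) = {s0, s1, s4, s5}, so the formula holds at s1.

Yes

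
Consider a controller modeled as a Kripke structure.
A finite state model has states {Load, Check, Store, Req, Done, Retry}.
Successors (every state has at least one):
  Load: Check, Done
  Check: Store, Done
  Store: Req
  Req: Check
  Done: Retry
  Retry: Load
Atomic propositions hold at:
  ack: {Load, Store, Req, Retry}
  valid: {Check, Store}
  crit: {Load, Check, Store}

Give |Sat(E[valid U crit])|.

E[valid U crit]: least fixpoint, start Z0 = Sat(crit) = {Load, Check, Store}, add states in Sat(valid) with some successor in Z. Already a fixed point.
Sat(E[valid U crit]) = {Load, Check, Store}
|Sat(E[valid U crit])| = |{Load, Check, Store}| = 3.

3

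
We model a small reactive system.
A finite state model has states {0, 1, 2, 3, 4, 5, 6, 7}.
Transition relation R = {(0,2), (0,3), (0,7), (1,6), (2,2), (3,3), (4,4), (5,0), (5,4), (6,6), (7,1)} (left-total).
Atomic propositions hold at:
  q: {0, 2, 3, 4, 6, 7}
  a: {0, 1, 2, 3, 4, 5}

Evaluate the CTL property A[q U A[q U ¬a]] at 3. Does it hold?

No

Sat(¬a) = {6, 7}
A[q U ¬a]: least fixpoint, start Z0 = Sat(¬a) = {6, 7}, add states in Sat(q) with every successor in Z. Already a fixed point.
Sat(A[q U ¬a]) = {6, 7}
A[q U A[q U ¬a]]: least fixpoint, start Z0 = Sat(A[q U ¬a]) = {6, 7}, add states in Sat(q) with every successor in Z. Already a fixed point.
Sat(A[q U A[q U ¬a]]) = {6, 7}
3 ∉ Sat(A[q U A[q U ¬a]]) = {6, 7}, so the formula does not hold at 3.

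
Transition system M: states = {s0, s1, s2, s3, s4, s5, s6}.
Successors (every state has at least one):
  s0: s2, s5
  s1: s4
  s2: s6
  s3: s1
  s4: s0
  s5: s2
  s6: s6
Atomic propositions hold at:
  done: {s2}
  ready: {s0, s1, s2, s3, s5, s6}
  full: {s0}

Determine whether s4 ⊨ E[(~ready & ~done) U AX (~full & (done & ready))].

Sat(~ready) = {s4}
Sat(~done) = {s0, s1, s3, s4, s5, s6}
Sat(~ready & ~done) = {s4}
Sat(~full) = {s1, s2, s3, s4, s5, s6}
Sat(done & ready) = {s2}
Sat(~full & (done & ready)) = {s2}
Sat(AX (~full & (done & ready))) = {s : every successor in {s2}} = {s5}
E[(~ready & ~done) U AX (~full & (done & ready))]: least fixpoint, start Z0 = Sat(AX (~full & (done & ready))) = {s5}, add states in Sat(~ready & ~done) with some successor in Z. Already a fixed point.
Sat(E[(~ready & ~done) U AX (~full & (done & ready))]) = {s5}
s4 ∉ Sat(E[(~ready & ~done) U AX (~full & (done & ready))]) = {s5}, so the formula does not hold at s4.

No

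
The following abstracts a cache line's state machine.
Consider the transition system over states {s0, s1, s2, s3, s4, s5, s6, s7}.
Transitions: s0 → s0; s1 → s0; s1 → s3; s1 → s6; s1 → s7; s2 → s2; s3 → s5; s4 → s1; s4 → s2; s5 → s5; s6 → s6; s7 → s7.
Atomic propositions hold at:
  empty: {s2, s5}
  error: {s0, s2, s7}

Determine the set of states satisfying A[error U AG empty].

{s2, s5}

AG empty: greatest fixpoint, start Z0 = {s2, s5}, keep only states in Sat with every successor in Z. Already a fixed point.
Sat(AG empty) = {s2, s5}
A[error U AG empty]: least fixpoint, start Z0 = Sat(AG empty) = {s2, s5}, add states in Sat(error) with every successor in Z. Already a fixed point.
Sat(A[error U AG empty]) = {s2, s5}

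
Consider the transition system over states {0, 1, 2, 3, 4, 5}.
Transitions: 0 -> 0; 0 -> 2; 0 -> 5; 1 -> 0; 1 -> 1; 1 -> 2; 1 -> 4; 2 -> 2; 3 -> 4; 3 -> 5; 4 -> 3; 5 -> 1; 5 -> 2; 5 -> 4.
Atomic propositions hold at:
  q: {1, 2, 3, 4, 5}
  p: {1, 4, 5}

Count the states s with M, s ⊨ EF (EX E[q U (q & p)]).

Sat(q & p) = {1, 4, 5}
E[q U (q & p)]: least fixpoint, start Z0 = Sat((q & p)) = {1, 4, 5}, add states in Sat(q) with some successor in Z. Z1 = {1, 3, 4, 5}; fixed.
Sat(E[q U (q & p)]) = {1, 3, 4, 5}
Sat(EX E[q U (q & p)]) = {s : some successor in {1, 3, 4, 5}} = {0, 1, 3, 4, 5}
EF (EX E[q U (q & p)]): least fixpoint, start Z0 = {0, 1, 3, 4, 5}, add states with some successor in Z. Already a fixed point.
Sat(EF (EX E[q U (q & p)])) = {0, 1, 3, 4, 5}
|Sat(EF (EX E[q U (q & p)]))| = |{0, 1, 3, 4, 5}| = 5.

5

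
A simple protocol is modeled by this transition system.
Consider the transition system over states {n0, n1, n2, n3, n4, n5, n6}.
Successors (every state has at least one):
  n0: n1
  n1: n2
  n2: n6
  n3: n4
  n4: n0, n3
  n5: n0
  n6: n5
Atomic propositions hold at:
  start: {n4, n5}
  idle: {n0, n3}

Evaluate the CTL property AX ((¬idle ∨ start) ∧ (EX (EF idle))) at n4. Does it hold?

No

Sat(¬idle) = {n1, n2, n4, n5, n6}
Sat(¬idle ∨ start) = {n1, n2, n4, n5, n6}
EF idle: least fixpoint, start Z0 = {n0, n3}, add states with some successor in Z. Z1 = {n0, n3, n4, n5}; Z2 = {n0, n3, n4, n5, n6}; Z3 = {n0, n2, n3, n4, n5, n6}; Z4 = {n0, n1, n2, n3, n4, n5, n6}; fixed.
Sat(EF idle) = {n0, n1, n2, n3, n4, n5, n6}
Sat(EX (EF idle)) = {s : some successor in {n0, n1, n2, n3, n4, n5, n6}} = {n0, n1, n2, n3, n4, n5, n6}
Sat((¬idle ∨ start) ∧ (EX (EF idle))) = {n1, n2, n4, n5, n6}
Sat(AX ((¬idle ∨ start) ∧ (EX (EF idle)))) = {s : every successor in {n1, n2, n4, n5, n6}} = {n0, n1, n2, n3, n6}
n4 ∉ Sat(AX ((¬idle ∨ start) ∧ (EX (EF idle)))) = {n0, n1, n2, n3, n6}, so the formula does not hold at n4.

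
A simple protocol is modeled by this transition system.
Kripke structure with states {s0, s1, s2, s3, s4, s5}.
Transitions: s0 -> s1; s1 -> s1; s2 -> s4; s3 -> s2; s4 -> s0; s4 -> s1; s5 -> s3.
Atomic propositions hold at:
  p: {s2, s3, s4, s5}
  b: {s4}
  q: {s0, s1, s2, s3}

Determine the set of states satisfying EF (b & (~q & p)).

Sat(~q) = {s4, s5}
Sat(~q & p) = {s4, s5}
Sat(b & (~q & p)) = {s4}
EF (b & (~q & p)): least fixpoint, start Z0 = {s4}, add states with some successor in Z. Z1 = {s2, s4}; Z2 = {s2, s3, s4}; Z3 = {s2, s3, s4, s5}; fixed.
Sat(EF (b & (~q & p))) = {s2, s3, s4, s5}

{s2, s3, s4, s5}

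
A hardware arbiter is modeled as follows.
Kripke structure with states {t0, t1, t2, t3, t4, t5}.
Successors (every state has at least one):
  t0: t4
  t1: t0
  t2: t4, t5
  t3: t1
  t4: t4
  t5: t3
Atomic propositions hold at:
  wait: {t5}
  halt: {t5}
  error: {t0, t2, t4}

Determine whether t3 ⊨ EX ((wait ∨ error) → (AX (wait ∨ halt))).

Sat(wait ∨ error) = {t0, t2, t4, t5}
Sat(wait ∨ halt) = {t5}
Sat(AX (wait ∨ halt)) = {s : every successor in {t5}} = ∅
Sat((wait ∨ error) → (AX (wait ∨ halt))) = {t1, t3}
Sat(EX ((wait ∨ error) → (AX (wait ∨ halt)))) = {s : some successor in {t1, t3}} = {t3, t5}
t3 ∈ Sat(EX ((wait ∨ error) → (AX (wait ∨ halt)))) = {t3, t5}, so the formula holds at t3.

Yes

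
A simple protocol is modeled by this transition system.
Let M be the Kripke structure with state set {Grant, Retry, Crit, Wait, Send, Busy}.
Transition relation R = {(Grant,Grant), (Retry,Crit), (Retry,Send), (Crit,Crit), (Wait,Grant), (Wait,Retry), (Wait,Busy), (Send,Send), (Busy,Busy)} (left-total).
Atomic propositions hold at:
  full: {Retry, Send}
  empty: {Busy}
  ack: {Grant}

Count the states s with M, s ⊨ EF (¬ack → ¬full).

Sat(¬ack) = {Retry, Crit, Wait, Send, Busy}
Sat(¬full) = {Grant, Crit, Wait, Busy}
Sat(¬ack → ¬full) = {Grant, Crit, Wait, Busy}
EF (¬ack → ¬full): least fixpoint, start Z0 = {Grant, Crit, Wait, Busy}, add states with some successor in Z. Z1 = {Grant, Retry, Crit, Wait, Busy}; fixed.
Sat(EF (¬ack → ¬full)) = {Grant, Retry, Crit, Wait, Busy}
|Sat(EF (¬ack → ¬full))| = |{Grant, Retry, Crit, Wait, Busy}| = 5.

5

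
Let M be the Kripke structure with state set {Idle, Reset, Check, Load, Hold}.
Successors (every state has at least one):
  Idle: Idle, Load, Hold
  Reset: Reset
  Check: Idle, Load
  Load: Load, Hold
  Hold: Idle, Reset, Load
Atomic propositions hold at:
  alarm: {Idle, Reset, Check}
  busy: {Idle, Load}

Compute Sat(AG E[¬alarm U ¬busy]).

{Reset}

Sat(¬alarm) = {Load, Hold}
Sat(¬busy) = {Reset, Check, Hold}
E[¬alarm U ¬busy]: least fixpoint, start Z0 = Sat(¬busy) = {Reset, Check, Hold}, add states in Sat(¬alarm) with some successor in Z. Z1 = {Reset, Check, Load, Hold}; fixed.
Sat(E[¬alarm U ¬busy]) = {Reset, Check, Load, Hold}
AG E[¬alarm U ¬busy]: greatest fixpoint, start Z0 = {Reset, Check, Load, Hold}, keep only states in Sat with every successor in Z. Z1 = {Reset, Load}; Z2 = {Reset}; fixed.
Sat(AG E[¬alarm U ¬busy]) = {Reset}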